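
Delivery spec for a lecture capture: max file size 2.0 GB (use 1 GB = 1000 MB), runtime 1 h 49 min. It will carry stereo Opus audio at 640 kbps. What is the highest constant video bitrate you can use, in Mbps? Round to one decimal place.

Budget: 2.0 GB = 16000.0 Mb.
1 h 49 min = 109 min = 6540 s
Total bitrate budget: 16000.0 Mb / 6540 s = 2.446 Mbps.
Audio: 640 kbps = 0.640 Mbps.
Video: 2.446 − 0.640 = 1.806 Mbps.

1.8 Mbps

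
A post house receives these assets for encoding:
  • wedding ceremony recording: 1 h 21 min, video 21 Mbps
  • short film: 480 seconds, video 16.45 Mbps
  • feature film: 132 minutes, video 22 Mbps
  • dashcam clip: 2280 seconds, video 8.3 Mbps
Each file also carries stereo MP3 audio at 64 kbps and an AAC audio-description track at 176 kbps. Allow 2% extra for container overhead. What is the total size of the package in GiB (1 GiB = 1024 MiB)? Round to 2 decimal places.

Audio total: 64 + 176 = 240 kbps = 0.240 Mbps.
wedding ceremony recording: 21.240 Mbps × 4860 s × 1.02 = 105290.9 Mb
short film: 16.690 Mbps × 480 s × 1.02 = 8171.4 Mb
feature film: 22.240 Mbps × 7920 s × 1.02 = 179663.6 Mb
dashcam clip: 8.540 Mbps × 2280 s × 1.02 = 19860.6 Mb
Total: 312986.6 Mb = 39123.3 MB.
= 36.44 GiB.

36.44 GiB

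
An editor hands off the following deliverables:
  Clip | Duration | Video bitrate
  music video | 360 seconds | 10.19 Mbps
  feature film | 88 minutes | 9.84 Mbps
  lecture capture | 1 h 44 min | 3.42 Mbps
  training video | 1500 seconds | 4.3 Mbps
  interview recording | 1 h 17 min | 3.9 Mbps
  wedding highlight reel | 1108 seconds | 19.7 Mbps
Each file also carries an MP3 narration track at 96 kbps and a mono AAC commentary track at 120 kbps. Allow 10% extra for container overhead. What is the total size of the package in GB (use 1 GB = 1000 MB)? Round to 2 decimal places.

17.52 GB

Audio total: 96 + 120 = 216 kbps = 0.216 Mbps.
music video: 10.406 Mbps × 360 s × 1.10 = 4120.8 Mb
feature film: 10.056 Mbps × 5280 s × 1.10 = 58405.2 Mb
lecture capture: 3.636 Mbps × 6240 s × 1.10 = 24957.5 Mb
training video: 4.516 Mbps × 1500 s × 1.10 = 7451.4 Mb
interview recording: 4.116 Mbps × 4620 s × 1.10 = 20917.5 Mb
wedding highlight reel: 19.916 Mbps × 1108 s × 1.10 = 24273.6 Mb
Total: 140126.1 Mb = 17515.8 MB.
= 17.52 GB.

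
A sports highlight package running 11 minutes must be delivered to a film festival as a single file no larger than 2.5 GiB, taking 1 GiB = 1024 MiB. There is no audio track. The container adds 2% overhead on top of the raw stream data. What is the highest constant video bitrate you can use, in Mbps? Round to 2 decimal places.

31.90 Mbps

Budget: 2.5 GiB = 21474.8 Mb.
Stream payload after overhead: 21474.8 / 1.02 = 21053.8 Mb.
11 min = 660 s
Total bitrate budget: 21053.8 Mb / 660 s = 31.900 Mbps.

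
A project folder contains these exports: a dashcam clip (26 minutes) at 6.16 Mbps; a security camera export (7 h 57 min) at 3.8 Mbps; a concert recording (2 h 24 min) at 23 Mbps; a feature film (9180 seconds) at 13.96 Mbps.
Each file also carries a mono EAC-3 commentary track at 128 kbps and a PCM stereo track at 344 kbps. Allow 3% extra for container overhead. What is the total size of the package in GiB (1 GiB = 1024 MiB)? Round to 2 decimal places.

56.10 GiB

Audio total: 128 + 344 = 472 kbps = 0.472 Mbps.
dashcam clip: 6.632 Mbps × 1560 s × 1.03 = 10656.3 Mb
security camera export: 4.272 Mbps × 28620 s × 1.03 = 125932.6 Mb
concert recording: 23.472 Mbps × 8640 s × 1.03 = 208882.0 Mb
feature film: 14.432 Mbps × 9180 s × 1.03 = 136460.3 Mb
Total: 481931.2 Mb = 60241.4 MB.
= 56.10 GiB.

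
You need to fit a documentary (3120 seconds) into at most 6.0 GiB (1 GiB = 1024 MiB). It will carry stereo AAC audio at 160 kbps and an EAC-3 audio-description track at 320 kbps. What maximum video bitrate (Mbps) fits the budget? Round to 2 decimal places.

16.04 Mbps

Budget: 6.0 GiB = 51539.6 Mb.
Total bitrate budget: 51539.6 Mb / 3120 s = 16.519 Mbps.
Audio total: 160 + 320 = 480 kbps = 0.480 Mbps.
Video: 16.519 − 0.480 = 16.039 Mbps.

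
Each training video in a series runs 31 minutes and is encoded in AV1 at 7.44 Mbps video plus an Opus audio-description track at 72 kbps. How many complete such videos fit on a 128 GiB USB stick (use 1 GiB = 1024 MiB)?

31 min = 1860 s
Audio: 72 kbps = 0.072 Mbps.
Total bitrate: 7.512 Mbps.
Per item: 7.512 Mbps × 1860 s = 13,972 Mb = 1,747 MB.
Capacity: 128 GiB = 1,099,512 Mb; 78.69 items → 78 complete.

78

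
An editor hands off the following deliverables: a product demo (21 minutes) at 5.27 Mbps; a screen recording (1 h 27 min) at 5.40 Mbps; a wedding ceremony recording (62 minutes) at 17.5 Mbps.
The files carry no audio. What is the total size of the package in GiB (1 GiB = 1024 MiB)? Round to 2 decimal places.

product demo: 5.270 Mbps × 1260 s = 6640.2 Mb
screen recording: 5.400 Mbps × 5220 s = 28188.0 Mb
wedding ceremony recording: 17.500 Mbps × 3720 s = 65100.0 Mb
Total: 99928.2 Mb = 12491.0 MB.
= 11.63 GiB.

11.63 GiB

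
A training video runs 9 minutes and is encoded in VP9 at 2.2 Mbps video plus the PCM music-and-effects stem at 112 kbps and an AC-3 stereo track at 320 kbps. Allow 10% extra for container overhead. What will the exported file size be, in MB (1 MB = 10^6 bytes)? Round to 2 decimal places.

195.43 MB

9 min = 540 s
Audio total: 112 + 320 = 432 kbps = 0.432 Mbps.
Total bitrate: 2.2 + 0.432 = 2.632 Mbps.
Stream data: 2.632 Mbps × 540 s = 1421.3 Mb.
With 10% container overhead: ×1.10.
1,563 Mb ÷ 8 = 195.4 MB → 195.4 MB.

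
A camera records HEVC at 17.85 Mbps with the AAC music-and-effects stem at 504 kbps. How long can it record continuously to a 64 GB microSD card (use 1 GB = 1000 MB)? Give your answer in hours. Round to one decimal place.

7.7 hours

Audio: 504 kbps = 0.504 Mbps.
Total bitrate: 17.85 + 0.504 = 18.354 Mbps.
Capacity: 64 GB = 512,000 Mb.
Recording time: 512,000 / 18.354 = 27,896 s ≈ 7.75 hours.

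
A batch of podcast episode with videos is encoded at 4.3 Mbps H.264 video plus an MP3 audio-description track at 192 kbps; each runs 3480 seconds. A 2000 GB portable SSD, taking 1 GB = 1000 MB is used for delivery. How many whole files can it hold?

1023

Audio: 192 kbps = 0.192 Mbps.
Total bitrate: 4.492 Mbps.
Per item: 4.492 Mbps × 3480 s = 15,632 Mb = 1,954 MB.
Capacity: 2000 GB = 16,000,000 Mb; 1023.53 items → 1023 complete.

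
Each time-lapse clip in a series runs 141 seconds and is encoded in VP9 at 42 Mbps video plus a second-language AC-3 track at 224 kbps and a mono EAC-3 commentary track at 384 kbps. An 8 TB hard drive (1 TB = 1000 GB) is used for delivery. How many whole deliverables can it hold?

Audio total: 224 + 384 = 608 kbps = 0.608 Mbps.
Total bitrate: 42.608 Mbps.
Per item: 42.608 Mbps × 141 s = 6,008 Mb = 751.0 MB.
Capacity: 8 TB = 64,000,000 Mb; 10652.95 items → 10652 complete.

10652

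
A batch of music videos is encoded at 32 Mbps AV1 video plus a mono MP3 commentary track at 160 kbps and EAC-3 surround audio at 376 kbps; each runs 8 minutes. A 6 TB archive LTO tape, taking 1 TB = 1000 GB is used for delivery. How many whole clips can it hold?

3073

8 min = 480 s
Audio total: 160 + 376 = 536 kbps = 0.536 Mbps.
Total bitrate: 32.536 Mbps.
Per item: 32.536 Mbps × 480 s = 15,617 Mb = 1,952 MB.
Capacity: 6 TB = 48,000,000 Mb; 3073.52 items → 3073 complete.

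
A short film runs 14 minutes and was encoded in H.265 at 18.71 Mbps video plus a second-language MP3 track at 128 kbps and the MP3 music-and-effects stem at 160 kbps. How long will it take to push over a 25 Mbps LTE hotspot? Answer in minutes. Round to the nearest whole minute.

11 minutes

14 min = 840 s
Audio total: 128 + 160 = 288 kbps = 0.288 Mbps.
Total bitrate: 18.998 Mbps.
File: 18.998 Mbps × 840 s = 15958.3 Mb.
At 25 Mbps: 15958.3 / 25 = 638.3 s ≈ 10.6 minutes.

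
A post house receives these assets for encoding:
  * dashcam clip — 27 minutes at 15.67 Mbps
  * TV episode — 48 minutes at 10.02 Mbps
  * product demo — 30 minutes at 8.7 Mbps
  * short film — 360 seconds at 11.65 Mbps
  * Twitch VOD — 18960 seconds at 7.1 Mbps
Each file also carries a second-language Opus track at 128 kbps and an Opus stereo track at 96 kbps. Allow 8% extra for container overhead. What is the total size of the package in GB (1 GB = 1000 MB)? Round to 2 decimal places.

Audio total: 128 + 96 = 224 kbps = 0.224 Mbps.
dashcam clip: 15.894 Mbps × 1620 s × 1.08 = 27808.1 Mb
TV episode: 10.244 Mbps × 2880 s × 1.08 = 31862.9 Mb
product demo: 8.924 Mbps × 1800 s × 1.08 = 17348.3 Mb
short film: 11.874 Mbps × 360 s × 1.08 = 4616.6 Mb
Twitch VOD: 7.324 Mbps × 18960 s × 1.08 = 149972.1 Mb
Total: 231608.0 Mb = 28951.0 MB.
= 28.95 GB.

28.95 GB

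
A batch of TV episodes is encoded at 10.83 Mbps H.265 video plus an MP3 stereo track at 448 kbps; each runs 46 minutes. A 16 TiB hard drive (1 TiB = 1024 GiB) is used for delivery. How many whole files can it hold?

46 min = 2760 s
Audio: 448 kbps = 0.448 Mbps.
Total bitrate: 11.278 Mbps.
Per item: 11.278 Mbps × 2760 s = 31,127 Mb = 3,891 MB.
Capacity: 16 TiB = 140,737,488 Mb; 4521.36 items → 4521 complete.

4521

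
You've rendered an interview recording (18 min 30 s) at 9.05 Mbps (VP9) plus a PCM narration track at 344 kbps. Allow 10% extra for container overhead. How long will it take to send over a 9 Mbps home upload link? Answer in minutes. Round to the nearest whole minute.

18 min 30 s = 1110 s
Audio: 344 kbps = 0.344 Mbps.
Total bitrate: 9.394 Mbps.
File: 9.394 Mbps × 1110 s = 10427.3 Mb.
With 10% container overhead: ×1.10. → 11470.1 Mb.
At 9 Mbps: 11470.1 / 9 = 1274.5 s ≈ 21.2 minutes.

21 minutes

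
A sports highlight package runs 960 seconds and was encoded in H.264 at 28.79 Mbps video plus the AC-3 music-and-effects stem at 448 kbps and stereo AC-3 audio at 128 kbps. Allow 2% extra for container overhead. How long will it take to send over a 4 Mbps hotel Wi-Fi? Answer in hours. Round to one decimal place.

Audio total: 448 + 128 = 576 kbps = 0.576 Mbps.
Total bitrate: 29.366 Mbps.
File: 29.366 Mbps × 960 s = 28191.4 Mb.
With 2% container overhead: ×1.02. → 28755.2 Mb.
At 4 Mbps: 28755.2 / 4 = 7188.8 s ≈ 2 hours.

2.0 hours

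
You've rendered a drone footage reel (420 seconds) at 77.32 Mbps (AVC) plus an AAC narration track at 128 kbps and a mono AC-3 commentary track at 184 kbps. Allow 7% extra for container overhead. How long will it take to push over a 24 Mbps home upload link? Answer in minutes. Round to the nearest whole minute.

Audio total: 128 + 184 = 312 kbps = 0.312 Mbps.
Total bitrate: 77.632 Mbps.
File: 77.632 Mbps × 420 s = 32605.4 Mb.
With 7% container overhead: ×1.07. → 34887.8 Mb.
At 24 Mbps: 34887.8 / 24 = 1453.7 s ≈ 24.2 minutes.

24 minutes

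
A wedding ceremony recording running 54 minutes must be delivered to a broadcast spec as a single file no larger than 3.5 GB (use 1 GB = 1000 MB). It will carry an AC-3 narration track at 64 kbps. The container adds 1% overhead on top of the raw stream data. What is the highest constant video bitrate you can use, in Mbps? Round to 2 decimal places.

8.49 Mbps

Budget: 3.5 GB = 28000.0 Mb.
Stream payload after overhead: 28000.0 / 1.01 = 27722.8 Mb.
54 min = 3240 s
Total bitrate budget: 27722.8 Mb / 3240 s = 8.556 Mbps.
Audio: 64 kbps = 0.064 Mbps.
Video: 8.556 − 0.064 = 8.492 Mbps.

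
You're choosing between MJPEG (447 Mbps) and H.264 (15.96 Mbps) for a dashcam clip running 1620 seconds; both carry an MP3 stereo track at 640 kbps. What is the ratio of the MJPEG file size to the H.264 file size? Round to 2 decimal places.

26.97

Audio: 640 kbps = 0.640 Mbps.
MJPEG: 447.640 Mbps × 1620 s = 725176.8 Mb = 90.647 GB.
H.264: 16.600 Mbps × 1620 s = 26892.0 Mb = 3.361 GB.
Ratio: 90.647 / 3.361 = 26.966.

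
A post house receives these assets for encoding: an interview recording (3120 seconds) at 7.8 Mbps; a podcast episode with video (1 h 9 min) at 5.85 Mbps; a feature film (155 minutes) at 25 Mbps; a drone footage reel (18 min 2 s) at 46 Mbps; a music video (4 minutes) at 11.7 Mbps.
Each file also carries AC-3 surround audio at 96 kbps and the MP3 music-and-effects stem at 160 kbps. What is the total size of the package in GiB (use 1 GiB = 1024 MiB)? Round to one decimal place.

39.4 GiB

Audio total: 96 + 160 = 256 kbps = 0.256 Mbps.
interview recording: 8.056 Mbps × 3120 s = 25134.7 Mb
podcast episode with video: 6.106 Mbps × 4140 s = 25278.8 Mb
feature film: 25.256 Mbps × 9300 s = 234880.8 Mb
drone footage reel: 46.256 Mbps × 1082 s = 50049.0 Mb
music video: 11.956 Mbps × 240 s = 2869.4 Mb
Total: 338212.8 Mb = 42276.6 MB.
= 39.37 GiB.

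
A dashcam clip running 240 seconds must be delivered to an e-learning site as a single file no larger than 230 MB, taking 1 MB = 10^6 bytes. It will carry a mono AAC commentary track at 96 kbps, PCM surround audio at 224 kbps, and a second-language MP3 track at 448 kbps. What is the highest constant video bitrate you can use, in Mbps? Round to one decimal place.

Budget: 230 MB = 1840.0 Mb.
Total bitrate budget: 1840.0 Mb / 240 s = 7.667 Mbps.
Audio total: 96 + 224 + 448 = 768 kbps = 0.768 Mbps.
Video: 7.667 − 0.768 = 6.899 Mbps.

6.9 Mbps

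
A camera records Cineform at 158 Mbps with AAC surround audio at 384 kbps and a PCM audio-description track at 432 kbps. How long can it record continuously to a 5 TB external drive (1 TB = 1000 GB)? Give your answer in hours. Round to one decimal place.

Audio total: 384 + 432 = 816 kbps = 0.816 Mbps.
Total bitrate: 158 + 0.816 = 158.816 Mbps.
Capacity: 5 TB = 40,000,000 Mb.
Recording time: 40,000,000 / 158.816 = 251,864 s ≈ 70.0 hours.

70.0 hours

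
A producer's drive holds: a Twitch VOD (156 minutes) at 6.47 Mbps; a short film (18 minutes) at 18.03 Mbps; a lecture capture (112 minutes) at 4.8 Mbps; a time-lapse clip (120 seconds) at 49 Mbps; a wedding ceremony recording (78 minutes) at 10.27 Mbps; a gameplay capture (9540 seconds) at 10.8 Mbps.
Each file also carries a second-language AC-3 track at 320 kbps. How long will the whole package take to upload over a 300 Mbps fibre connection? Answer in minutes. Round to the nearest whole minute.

16 minutes

Audio: 320 kbps = 0.320 Mbps.
Twitch VOD: 6.790 Mbps × 9360 s = 63554.4 Mb
short film: 18.350 Mbps × 1080 s = 19818.0 Mb
lecture capture: 5.120 Mbps × 6720 s = 34406.4 Mb
time-lapse clip: 49.320 Mbps × 120 s = 5918.4 Mb
wedding ceremony recording: 10.590 Mbps × 4680 s = 49561.2 Mb
gameplay capture: 11.120 Mbps × 9540 s = 106084.8 Mb
Total: 279343.2 Mb = 34917.9 MB.
At 300 Mbps: 279343.2 / 300 = 931 s ≈ 15.5 minutes.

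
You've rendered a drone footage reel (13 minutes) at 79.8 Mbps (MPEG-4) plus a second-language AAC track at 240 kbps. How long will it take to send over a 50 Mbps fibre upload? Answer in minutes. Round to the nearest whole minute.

21 minutes

13 min = 780 s
Audio: 240 kbps = 0.240 Mbps.
Total bitrate: 80.040 Mbps.
File: 80.040 Mbps × 780 s = 62431.2 Mb.
At 50 Mbps: 62431.2 / 50 = 1248.6 s ≈ 20.8 minutes.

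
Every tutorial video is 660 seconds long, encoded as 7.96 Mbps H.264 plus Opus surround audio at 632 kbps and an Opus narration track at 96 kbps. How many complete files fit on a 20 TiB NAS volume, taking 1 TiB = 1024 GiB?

30680

Audio total: 632 + 96 = 728 kbps = 0.728 Mbps.
Total bitrate: 8.688 Mbps.
Per item: 8.688 Mbps × 660 s = 5,734 Mb = 716.8 MB.
Capacity: 20 TiB = 175,921,860 Mb; 30680.05 items → 30680 complete.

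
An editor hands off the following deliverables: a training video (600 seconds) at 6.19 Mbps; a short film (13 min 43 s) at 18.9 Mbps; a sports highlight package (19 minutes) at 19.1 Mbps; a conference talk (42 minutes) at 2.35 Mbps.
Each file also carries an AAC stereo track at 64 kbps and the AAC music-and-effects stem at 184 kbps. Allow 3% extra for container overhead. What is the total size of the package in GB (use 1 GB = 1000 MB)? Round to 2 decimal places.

6.21 GB

Audio total: 64 + 184 = 248 kbps = 0.248 Mbps.
training video: 6.438 Mbps × 600 s × 1.03 = 3978.7 Mb
short film: 19.148 Mbps × 823 s × 1.03 = 16231.6 Mb
sports highlight package: 19.348 Mbps × 1140 s × 1.03 = 22718.4 Mb
conference talk: 2.598 Mbps × 2520 s × 1.03 = 6743.4 Mb
Total: 49672.0 Mb = 6209.0 MB.
= 6.209 GB.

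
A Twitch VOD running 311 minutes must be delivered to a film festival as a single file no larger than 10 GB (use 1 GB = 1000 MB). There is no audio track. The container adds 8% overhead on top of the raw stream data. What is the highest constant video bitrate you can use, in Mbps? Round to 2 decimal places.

Budget: 10 GB = 80000.0 Mb.
Stream payload after overhead: 80000.0 / 1.08 = 74074.1 Mb.
311 min = 18660 s
Total bitrate budget: 74074.1 Mb / 18660 s = 3.970 Mbps.

3.97 Mbps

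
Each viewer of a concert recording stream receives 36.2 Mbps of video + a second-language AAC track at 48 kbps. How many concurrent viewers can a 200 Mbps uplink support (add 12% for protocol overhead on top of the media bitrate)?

4

Audio: 48 kbps = 0.048 Mbps.
Per-viewer media rate: 36.248 Mbps.
On the wire with 12% overhead: 40.598 Mbps.
200 Mbps = 200.0 Mbps; 200.0 / 40.598 = 4.93 → 4 viewers.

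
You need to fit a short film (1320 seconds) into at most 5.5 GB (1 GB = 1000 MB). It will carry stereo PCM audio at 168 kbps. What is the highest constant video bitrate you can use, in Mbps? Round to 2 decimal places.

Budget: 5.5 GB = 44000.0 Mb.
Total bitrate budget: 44000.0 Mb / 1320 s = 33.333 Mbps.
Audio: 168 kbps = 0.168 Mbps.
Video: 33.333 − 0.168 = 33.165 Mbps.

33.17 Mbps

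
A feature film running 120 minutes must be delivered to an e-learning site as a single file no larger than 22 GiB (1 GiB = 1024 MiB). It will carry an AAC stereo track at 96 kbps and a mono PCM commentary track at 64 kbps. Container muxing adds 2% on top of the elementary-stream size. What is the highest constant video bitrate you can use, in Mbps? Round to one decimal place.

Budget: 22 GiB = 188978.6 Mb.
Stream payload after overhead: 188978.6 / 1.02 = 185273.1 Mb.
120 min = 7200 s
Total bitrate budget: 185273.1 Mb / 7200 s = 25.732 Mbps.
Audio total: 96 + 64 = 160 kbps = 0.160 Mbps.
Video: 25.732 − 0.160 = 25.572 Mbps.

25.6 Mbps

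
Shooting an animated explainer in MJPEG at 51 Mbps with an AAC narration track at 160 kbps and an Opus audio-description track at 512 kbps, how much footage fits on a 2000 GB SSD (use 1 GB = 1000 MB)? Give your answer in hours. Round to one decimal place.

Audio total: 160 + 512 = 672 kbps = 0.672 Mbps.
Total bitrate: 51 + 0.672 = 51.672 Mbps.
Capacity: 2000 GB = 16,000,000 Mb.
Recording time: 16,000,000 / 51.672 = 309,645 s ≈ 86.0 hours.

86.0 hours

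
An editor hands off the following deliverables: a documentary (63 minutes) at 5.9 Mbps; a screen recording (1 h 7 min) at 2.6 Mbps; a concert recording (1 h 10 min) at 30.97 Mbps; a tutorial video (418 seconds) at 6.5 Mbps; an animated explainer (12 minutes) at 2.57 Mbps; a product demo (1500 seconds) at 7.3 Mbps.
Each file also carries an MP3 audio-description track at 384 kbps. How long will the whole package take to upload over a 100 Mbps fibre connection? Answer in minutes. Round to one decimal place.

30.7 minutes

Audio: 384 kbps = 0.384 Mbps.
documentary: 6.284 Mbps × 3780 s = 23753.5 Mb
screen recording: 2.984 Mbps × 4020 s = 11995.7 Mb
concert recording: 31.354 Mbps × 4200 s = 131686.8 Mb
tutorial video: 6.884 Mbps × 418 s = 2877.5 Mb
animated explainer: 2.954 Mbps × 720 s = 2126.9 Mb
product demo: 7.684 Mbps × 1500 s = 11526.0 Mb
Total: 183966.4 Mb = 22995.8 MB.
At 100 Mbps: 183966.4 / 100 = 1840 s ≈ 30.7 minutes.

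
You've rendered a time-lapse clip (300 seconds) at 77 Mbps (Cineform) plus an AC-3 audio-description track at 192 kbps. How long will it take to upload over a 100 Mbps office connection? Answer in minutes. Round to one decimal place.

3.9 minutes

Audio: 192 kbps = 0.192 Mbps.
Total bitrate: 77.192 Mbps.
File: 77.192 Mbps × 300 s = 23157.6 Mb.
At 100 Mbps: 23157.6 / 100 = 231.6 s ≈ 3.86 minutes.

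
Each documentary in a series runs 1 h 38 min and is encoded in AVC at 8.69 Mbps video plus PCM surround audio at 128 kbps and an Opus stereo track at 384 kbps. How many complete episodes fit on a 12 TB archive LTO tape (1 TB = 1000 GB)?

1 h 38 min = 98 min = 5880 s
Audio total: 128 + 384 = 512 kbps = 0.512 Mbps.
Total bitrate: 9.202 Mbps.
Per item: 9.202 Mbps × 5880 s = 54,108 Mb = 6,763 MB.
Capacity: 12 TB = 96,000,000 Mb; 1774.24 items → 1774 complete.

1774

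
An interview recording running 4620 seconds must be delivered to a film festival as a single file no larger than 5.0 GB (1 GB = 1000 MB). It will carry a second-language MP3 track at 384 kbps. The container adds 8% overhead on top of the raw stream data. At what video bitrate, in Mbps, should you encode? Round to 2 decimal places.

7.63 Mbps

Budget: 5.0 GB = 40000.0 Mb.
Stream payload after overhead: 40000.0 / 1.08 = 37037.0 Mb.
Total bitrate budget: 37037.0 Mb / 4620 s = 8.017 Mbps.
Audio: 384 kbps = 0.384 Mbps.
Video: 8.017 − 0.384 = 7.633 Mbps.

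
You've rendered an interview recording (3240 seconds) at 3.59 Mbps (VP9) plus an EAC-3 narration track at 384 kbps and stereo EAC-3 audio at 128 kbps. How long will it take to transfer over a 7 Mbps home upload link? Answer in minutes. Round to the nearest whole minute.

Audio total: 384 + 128 = 512 kbps = 0.512 Mbps.
Total bitrate: 4.102 Mbps.
File: 4.102 Mbps × 3240 s = 13290.5 Mb.
At 7 Mbps: 13290.5 / 7 = 1898.6 s ≈ 31.6 minutes.

32 minutes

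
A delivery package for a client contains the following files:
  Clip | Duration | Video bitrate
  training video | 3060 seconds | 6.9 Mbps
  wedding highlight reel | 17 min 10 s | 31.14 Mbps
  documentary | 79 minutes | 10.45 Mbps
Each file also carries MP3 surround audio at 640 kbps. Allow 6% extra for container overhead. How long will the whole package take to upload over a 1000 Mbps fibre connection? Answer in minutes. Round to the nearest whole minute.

Audio: 640 kbps = 0.640 Mbps.
training video: 7.540 Mbps × 3060 s × 1.06 = 24456.7 Mb
wedding highlight reel: 31.780 Mbps × 1030 s × 1.06 = 34697.4 Mb
documentary: 11.090 Mbps × 4740 s × 1.06 = 55720.6 Mb
Total: 114874.7 Mb = 14359.3 MB.
At 1000 Mbps: 114874.7 / 1000 = 115 s ≈ 1.91 minutes.

2 minutes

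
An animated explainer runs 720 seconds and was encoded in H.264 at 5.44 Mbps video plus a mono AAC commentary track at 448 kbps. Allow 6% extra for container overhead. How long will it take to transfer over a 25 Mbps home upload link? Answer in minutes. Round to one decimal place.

Audio: 448 kbps = 0.448 Mbps.
Total bitrate: 5.888 Mbps.
File: 5.888 Mbps × 720 s = 4239.4 Mb.
With 6% container overhead: ×1.06. → 4493.7 Mb.
At 25 Mbps: 4493.7 / 25 = 179.7 s ≈ 3 minutes.

3.0 minutes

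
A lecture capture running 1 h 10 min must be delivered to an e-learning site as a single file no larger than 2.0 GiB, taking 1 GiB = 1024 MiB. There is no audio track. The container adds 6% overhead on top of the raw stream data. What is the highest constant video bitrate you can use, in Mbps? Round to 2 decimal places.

3.86 Mbps

Budget: 2.0 GiB = 17179.9 Mb.
Stream payload after overhead: 17179.9 / 1.06 = 16207.4 Mb.
1 h 10 min = 70 min = 4200 s
Total bitrate budget: 16207.4 Mb / 4200 s = 3.859 Mbps.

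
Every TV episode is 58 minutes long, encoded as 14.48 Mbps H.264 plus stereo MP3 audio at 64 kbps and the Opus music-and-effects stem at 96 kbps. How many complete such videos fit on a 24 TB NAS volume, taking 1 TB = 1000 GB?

3768

58 min = 3480 s
Audio total: 64 + 96 = 160 kbps = 0.160 Mbps.
Total bitrate: 14.640 Mbps.
Per item: 14.640 Mbps × 3480 s = 50,947 Mb = 6,368 MB.
Capacity: 24 TB = 192,000,000 Mb; 3768.61 items → 3768 complete.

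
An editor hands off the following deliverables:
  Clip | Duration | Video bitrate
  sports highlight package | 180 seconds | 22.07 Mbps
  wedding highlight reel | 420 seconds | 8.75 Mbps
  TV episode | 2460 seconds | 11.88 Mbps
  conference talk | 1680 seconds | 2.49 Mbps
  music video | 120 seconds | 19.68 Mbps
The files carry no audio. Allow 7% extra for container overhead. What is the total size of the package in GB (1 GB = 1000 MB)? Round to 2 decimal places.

sports highlight package: 22.070 Mbps × 180 s × 1.07 = 4250.7 Mb
wedding highlight reel: 8.750 Mbps × 420 s × 1.07 = 3932.2 Mb
TV episode: 11.880 Mbps × 2460 s × 1.07 = 31270.5 Mb
conference talk: 2.490 Mbps × 1680 s × 1.07 = 4476.0 Mb
music video: 19.680 Mbps × 120 s × 1.07 = 2526.9 Mb
Total: 46456.4 Mb = 5807.1 MB.
= 5.807 GB.

5.81 GB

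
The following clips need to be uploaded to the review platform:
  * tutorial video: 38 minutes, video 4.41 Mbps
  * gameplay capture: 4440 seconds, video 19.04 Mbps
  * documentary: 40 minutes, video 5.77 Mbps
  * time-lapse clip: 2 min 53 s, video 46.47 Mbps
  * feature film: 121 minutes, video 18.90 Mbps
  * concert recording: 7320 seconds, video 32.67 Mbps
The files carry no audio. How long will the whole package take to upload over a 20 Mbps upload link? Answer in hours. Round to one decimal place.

6.8 hours

tutorial video: 4.410 Mbps × 2280 s = 10054.8 Mb
gameplay capture: 19.040 Mbps × 4440 s = 84537.6 Mb
documentary: 5.770 Mbps × 2400 s = 13848.0 Mb
time-lapse clip: 46.470 Mbps × 173 s = 8039.3 Mb
feature film: 18.900 Mbps × 7260 s = 137214.0 Mb
concert recording: 32.670 Mbps × 7320 s = 239144.4 Mb
Total: 492838.1 Mb = 61604.8 MB.
At 20 Mbps: 492838.1 / 20 = 24642 s ≈ 6.84 hours.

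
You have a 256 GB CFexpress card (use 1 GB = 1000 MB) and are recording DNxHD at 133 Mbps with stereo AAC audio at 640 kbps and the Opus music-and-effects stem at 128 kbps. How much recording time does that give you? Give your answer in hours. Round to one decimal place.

4.3 hours

Audio total: 640 + 128 = 768 kbps = 0.768 Mbps.
Total bitrate: 133 + 0.768 = 133.768 Mbps.
Capacity: 256 GB = 2,048,000 Mb.
Recording time: 2,048,000 / 133.768 = 15,310 s ≈ 4.25 hours.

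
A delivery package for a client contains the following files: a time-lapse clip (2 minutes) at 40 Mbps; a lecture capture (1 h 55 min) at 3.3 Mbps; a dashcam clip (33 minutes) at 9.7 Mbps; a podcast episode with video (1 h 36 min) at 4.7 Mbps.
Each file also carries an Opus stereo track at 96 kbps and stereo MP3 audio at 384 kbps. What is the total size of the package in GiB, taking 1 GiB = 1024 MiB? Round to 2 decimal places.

9.42 GiB

Audio total: 96 + 384 = 480 kbps = 0.480 Mbps.
time-lapse clip: 40.480 Mbps × 120 s = 4857.6 Mb
lecture capture: 3.780 Mbps × 6900 s = 26082.0 Mb
dashcam clip: 10.180 Mbps × 1980 s = 20156.4 Mb
podcast episode with video: 5.180 Mbps × 5760 s = 29836.8 Mb
Total: 80932.8 Mb = 10116.6 MB.
= 9.422 GiB.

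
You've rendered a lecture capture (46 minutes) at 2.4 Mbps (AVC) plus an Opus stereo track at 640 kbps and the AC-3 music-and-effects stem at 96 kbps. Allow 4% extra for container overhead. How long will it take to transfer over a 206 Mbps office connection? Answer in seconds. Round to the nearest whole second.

46 min = 2760 s
Audio total: 640 + 96 = 736 kbps = 0.736 Mbps.
Total bitrate: 3.136 Mbps.
File: 3.136 Mbps × 2760 s = 8655.4 Mb.
With 4% container overhead: ×1.04. → 9001.6 Mb.
At 206 Mbps: 9001.6 / 206 = 43.7 s ≈ 43.7 seconds.

44 seconds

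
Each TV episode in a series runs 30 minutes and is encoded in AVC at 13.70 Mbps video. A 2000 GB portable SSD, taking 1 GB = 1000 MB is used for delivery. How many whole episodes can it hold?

30 min = 1800 s
Per item: 13.700 Mbps × 1800 s = 24,660 Mb = 3,082 MB.
Capacity: 2000 GB = 16,000,000 Mb; 648.82 items → 648 complete.

648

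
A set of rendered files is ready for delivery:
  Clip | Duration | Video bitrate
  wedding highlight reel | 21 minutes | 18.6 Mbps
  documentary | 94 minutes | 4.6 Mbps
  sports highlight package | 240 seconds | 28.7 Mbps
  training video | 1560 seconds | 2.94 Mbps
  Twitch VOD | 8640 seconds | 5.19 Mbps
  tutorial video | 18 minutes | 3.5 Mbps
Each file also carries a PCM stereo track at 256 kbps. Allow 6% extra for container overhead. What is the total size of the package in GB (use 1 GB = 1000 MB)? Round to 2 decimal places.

15.13 GB

Audio: 256 kbps = 0.256 Mbps.
wedding highlight reel: 18.856 Mbps × 1260 s × 1.06 = 25184.1 Mb
documentary: 4.856 Mbps × 5640 s × 1.06 = 29031.1 Mb
sports highlight package: 28.956 Mbps × 240 s × 1.06 = 7366.4 Mb
training video: 3.196 Mbps × 1560 s × 1.06 = 5284.9 Mb
Twitch VOD: 5.446 Mbps × 8640 s × 1.06 = 49876.6 Mb
tutorial video: 3.756 Mbps × 1080 s × 1.06 = 4299.9 Mb
Total: 121043.0 Mb = 15130.4 MB.
= 15.13 GB.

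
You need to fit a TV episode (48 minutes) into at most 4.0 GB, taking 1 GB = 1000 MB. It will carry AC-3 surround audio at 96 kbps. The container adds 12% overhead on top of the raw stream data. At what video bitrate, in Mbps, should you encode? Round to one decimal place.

Budget: 4.0 GB = 32000.0 Mb.
Stream payload after overhead: 32000.0 / 1.12 = 28571.4 Mb.
48 min = 2880 s
Total bitrate budget: 28571.4 Mb / 2880 s = 9.921 Mbps.
Audio: 96 kbps = 0.096 Mbps.
Video: 9.921 − 0.096 = 9.825 Mbps.

9.8 Mbps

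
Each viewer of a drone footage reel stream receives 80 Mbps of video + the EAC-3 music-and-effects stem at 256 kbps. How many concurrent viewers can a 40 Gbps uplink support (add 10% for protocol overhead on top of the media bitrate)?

453

Audio: 256 kbps = 0.256 Mbps.
Per-viewer media rate: 80.256 Mbps.
On the wire with 10% overhead: 88.282 Mbps.
40 Gbps = 40,000 Mbps; 40,000 / 88.282 = 453.10 → 453 viewers.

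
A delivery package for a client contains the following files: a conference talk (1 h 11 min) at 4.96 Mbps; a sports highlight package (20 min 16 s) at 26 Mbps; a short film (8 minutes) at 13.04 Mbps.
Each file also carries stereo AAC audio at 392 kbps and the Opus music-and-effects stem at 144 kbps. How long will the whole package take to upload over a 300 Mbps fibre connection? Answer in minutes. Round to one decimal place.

Audio total: 392 + 144 = 536 kbps = 0.536 Mbps.
conference talk: 5.496 Mbps × 4260 s = 23413.0 Mb
sports highlight package: 26.536 Mbps × 1216 s = 32267.8 Mb
short film: 13.576 Mbps × 480 s = 6516.5 Mb
Total: 62197.2 Mb = 7774.7 MB.
At 300 Mbps: 62197.2 / 300 = 207 s ≈ 3.46 minutes.

3.5 minutes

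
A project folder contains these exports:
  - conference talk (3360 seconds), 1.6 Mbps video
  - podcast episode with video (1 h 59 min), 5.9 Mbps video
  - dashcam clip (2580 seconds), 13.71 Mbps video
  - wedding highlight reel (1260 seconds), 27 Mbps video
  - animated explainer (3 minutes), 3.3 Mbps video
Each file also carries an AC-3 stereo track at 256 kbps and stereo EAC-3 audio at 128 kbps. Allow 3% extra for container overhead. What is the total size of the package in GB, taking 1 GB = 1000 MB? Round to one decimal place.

Audio total: 256 + 128 = 384 kbps = 0.384 Mbps.
conference talk: 1.984 Mbps × 3360 s × 1.03 = 6866.2 Mb
podcast episode with video: 6.284 Mbps × 7140 s × 1.03 = 46213.8 Mb
dashcam clip: 14.094 Mbps × 2580 s × 1.03 = 37453.4 Mb
wedding highlight reel: 27.384 Mbps × 1260 s × 1.03 = 35539.0 Mb
animated explainer: 3.684 Mbps × 180 s × 1.03 = 683.0 Mb
Total: 126755.4 Mb = 15844.4 MB.
= 15.84 GB.

15.8 GB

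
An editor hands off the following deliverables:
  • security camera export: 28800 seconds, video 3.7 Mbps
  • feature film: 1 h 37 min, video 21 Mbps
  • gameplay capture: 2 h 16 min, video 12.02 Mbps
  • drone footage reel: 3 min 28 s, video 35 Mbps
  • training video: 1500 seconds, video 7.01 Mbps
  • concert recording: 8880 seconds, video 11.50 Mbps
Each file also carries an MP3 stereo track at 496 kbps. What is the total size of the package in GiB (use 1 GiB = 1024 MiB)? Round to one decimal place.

Audio: 496 kbps = 0.496 Mbps.
security camera export: 4.196 Mbps × 28800 s = 120844.8 Mb
feature film: 21.496 Mbps × 5820 s = 125106.7 Mb
gameplay capture: 12.516 Mbps × 8160 s = 102130.6 Mb
drone footage reel: 35.496 Mbps × 208 s = 7383.2 Mb
training video: 7.506 Mbps × 1500 s = 11259.0 Mb
concert recording: 11.996 Mbps × 8880 s = 106524.5 Mb
Total: 473248.7 Mb = 59156.1 MB.
= 55.09 GiB.

55.1 GiB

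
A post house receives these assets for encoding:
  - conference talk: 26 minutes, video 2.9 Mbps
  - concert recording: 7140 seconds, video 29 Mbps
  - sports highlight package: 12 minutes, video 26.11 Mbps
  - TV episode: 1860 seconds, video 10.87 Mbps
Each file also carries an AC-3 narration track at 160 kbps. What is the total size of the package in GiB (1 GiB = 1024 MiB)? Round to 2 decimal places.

Audio: 160 kbps = 0.160 Mbps.
conference talk: 3.060 Mbps × 1560 s = 4773.6 Mb
concert recording: 29.160 Mbps × 7140 s = 208202.4 Mb
sports highlight package: 26.270 Mbps × 720 s = 18914.4 Mb
TV episode: 11.030 Mbps × 1860 s = 20515.8 Mb
Total: 252406.2 Mb = 31550.8 MB.
= 29.38 GiB.

29.38 GiB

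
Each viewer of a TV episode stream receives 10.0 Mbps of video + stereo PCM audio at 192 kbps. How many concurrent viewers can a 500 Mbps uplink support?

49

Audio: 192 kbps = 0.192 Mbps.
Per-viewer media rate: 10.192 Mbps.
500 Mbps = 500.0 Mbps; 500.0 / 10.192 = 49.06 → 49 viewers.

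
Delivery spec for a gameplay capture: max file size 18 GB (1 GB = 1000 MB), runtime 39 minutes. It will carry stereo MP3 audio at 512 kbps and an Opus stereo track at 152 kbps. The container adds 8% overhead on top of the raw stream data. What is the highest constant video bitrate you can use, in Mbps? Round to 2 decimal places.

Budget: 18 GB = 144000.0 Mb.
Stream payload after overhead: 144000.0 / 1.08 = 133333.3 Mb.
39 min = 2340 s
Total bitrate budget: 133333.3 Mb / 2340 s = 56.980 Mbps.
Audio total: 512 + 152 = 664 kbps = 0.664 Mbps.
Video: 56.980 − 0.664 = 56.316 Mbps.

56.32 Mbps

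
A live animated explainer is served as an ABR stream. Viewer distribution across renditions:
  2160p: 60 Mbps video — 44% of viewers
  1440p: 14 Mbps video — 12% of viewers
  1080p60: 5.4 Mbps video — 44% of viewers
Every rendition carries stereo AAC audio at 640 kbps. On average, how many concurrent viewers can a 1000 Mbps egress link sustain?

32

Audio: 640 kbps = 0.640 Mbps.
Average per-viewer bitrate: 0.44×60.640 + 0.12×14.640 + 0.44×6.040 = 31.096 Mbps.
1000 Mbps = 1,000 Mbps; 1,000 / 31.096 = 32.16 → 32.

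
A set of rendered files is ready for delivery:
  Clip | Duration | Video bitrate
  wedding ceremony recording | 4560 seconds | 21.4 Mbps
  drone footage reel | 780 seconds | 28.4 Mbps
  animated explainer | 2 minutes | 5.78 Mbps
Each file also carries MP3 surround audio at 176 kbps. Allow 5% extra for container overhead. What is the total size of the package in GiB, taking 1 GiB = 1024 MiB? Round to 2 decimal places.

Audio: 176 kbps = 0.176 Mbps.
wedding ceremony recording: 21.576 Mbps × 4560 s × 1.05 = 103305.9 Mb
drone footage reel: 28.576 Mbps × 780 s × 1.05 = 23403.7 Mb
animated explainer: 5.956 Mbps × 120 s × 1.05 = 750.5 Mb
Total: 127460.1 Mb = 15932.5 MB.
= 14.84 GiB.

14.84 GiB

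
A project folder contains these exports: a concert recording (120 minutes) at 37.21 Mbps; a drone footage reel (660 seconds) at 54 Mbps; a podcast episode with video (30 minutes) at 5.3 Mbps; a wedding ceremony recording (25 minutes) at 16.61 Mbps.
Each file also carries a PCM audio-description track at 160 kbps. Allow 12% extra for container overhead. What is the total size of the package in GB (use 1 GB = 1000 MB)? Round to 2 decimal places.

47.57 GB

Audio: 160 kbps = 0.160 Mbps.
concert recording: 37.370 Mbps × 7200 s × 1.12 = 301351.7 Mb
drone footage reel: 54.160 Mbps × 660 s × 1.12 = 40035.1 Mb
podcast episode with video: 5.460 Mbps × 1800 s × 1.12 = 11007.4 Mb
wedding ceremony recording: 16.770 Mbps × 1500 s × 1.12 = 28173.6 Mb
Total: 380567.7 Mb = 47571.0 MB.
= 47.57 GB.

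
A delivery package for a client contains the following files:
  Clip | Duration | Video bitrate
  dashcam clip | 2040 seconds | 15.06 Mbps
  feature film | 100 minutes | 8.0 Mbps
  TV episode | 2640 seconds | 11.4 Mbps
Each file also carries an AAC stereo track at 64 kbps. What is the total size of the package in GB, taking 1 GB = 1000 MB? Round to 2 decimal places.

Audio: 64 kbps = 0.064 Mbps.
dashcam clip: 15.124 Mbps × 2040 s = 30853.0 Mb
feature film: 8.064 Mbps × 6000 s = 48384.0 Mb
TV episode: 11.464 Mbps × 2640 s = 30265.0 Mb
Total: 109501.9 Mb = 13687.7 MB.
= 13.69 GB.

13.69 GB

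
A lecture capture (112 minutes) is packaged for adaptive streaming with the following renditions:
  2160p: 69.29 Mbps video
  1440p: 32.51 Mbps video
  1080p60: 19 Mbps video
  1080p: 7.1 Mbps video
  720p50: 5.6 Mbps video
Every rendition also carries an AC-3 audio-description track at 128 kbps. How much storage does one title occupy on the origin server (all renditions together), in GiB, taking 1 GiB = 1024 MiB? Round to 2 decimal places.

104.94 GiB

112 min = 6720 s
Audio: 128 kbps = 0.128 Mbps.
Sum of rendition bitrates: (69.29+0.128) + (32.51+0.128) + (19+0.128) + (7.1+0.128) + (5.6+0.128) = 134.140 Mbps.
× 6720 s = 901,421 Mb = 112,678 MB = 104.9 GiB.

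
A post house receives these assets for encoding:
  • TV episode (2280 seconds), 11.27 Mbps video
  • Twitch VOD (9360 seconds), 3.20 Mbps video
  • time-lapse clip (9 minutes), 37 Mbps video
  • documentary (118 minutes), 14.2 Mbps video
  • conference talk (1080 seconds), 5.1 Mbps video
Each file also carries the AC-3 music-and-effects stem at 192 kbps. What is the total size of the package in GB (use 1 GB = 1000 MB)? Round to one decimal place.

23.2 GB

Audio: 192 kbps = 0.192 Mbps.
TV episode: 11.462 Mbps × 2280 s = 26133.4 Mb
Twitch VOD: 3.392 Mbps × 9360 s = 31749.1 Mb
time-lapse clip: 37.192 Mbps × 540 s = 20083.7 Mb
documentary: 14.392 Mbps × 7080 s = 101895.4 Mb
conference talk: 5.292 Mbps × 1080 s = 5715.4 Mb
Total: 185576.9 Mb = 23197.1 MB.
= 23.20 GB.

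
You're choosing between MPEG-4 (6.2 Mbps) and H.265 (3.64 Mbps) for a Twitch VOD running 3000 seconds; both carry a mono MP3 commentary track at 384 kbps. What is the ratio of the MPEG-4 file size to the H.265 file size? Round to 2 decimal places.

1.64

Audio: 384 kbps = 0.384 Mbps.
MPEG-4: 6.584 Mbps × 3000 s = 19752.0 Mb = 2.469 GB.
H.265: 4.024 Mbps × 3000 s = 12072.0 Mb = 1.509 GB.
Ratio: 2.469 / 1.509 = 1.636.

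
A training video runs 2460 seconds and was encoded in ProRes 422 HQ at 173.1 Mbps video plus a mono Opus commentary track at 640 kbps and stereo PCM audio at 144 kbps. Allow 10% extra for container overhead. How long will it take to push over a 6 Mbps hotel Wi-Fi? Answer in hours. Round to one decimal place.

21.8 hours

Audio total: 640 + 144 = 784 kbps = 0.784 Mbps.
Total bitrate: 173.884 Mbps.
File: 173.884 Mbps × 2460 s = 427754.6 Mb.
With 10% container overhead: ×1.10. → 470530.1 Mb.
At 6 Mbps: 470530.1 / 6 = 78421.7 s ≈ 21.8 hours.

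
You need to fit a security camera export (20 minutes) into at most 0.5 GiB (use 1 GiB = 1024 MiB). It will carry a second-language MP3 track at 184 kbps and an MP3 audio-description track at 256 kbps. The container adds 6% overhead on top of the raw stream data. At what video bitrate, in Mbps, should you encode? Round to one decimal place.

Budget: 0.5 GiB = 4295.0 Mb.
Stream payload after overhead: 4295.0 / 1.06 = 4051.9 Mb.
20 min = 1200 s
Total bitrate budget: 4051.9 Mb / 1200 s = 3.377 Mbps.
Audio total: 184 + 256 = 440 kbps = 0.440 Mbps.
Video: 3.377 − 0.440 = 2.937 Mbps.

2.9 Mbps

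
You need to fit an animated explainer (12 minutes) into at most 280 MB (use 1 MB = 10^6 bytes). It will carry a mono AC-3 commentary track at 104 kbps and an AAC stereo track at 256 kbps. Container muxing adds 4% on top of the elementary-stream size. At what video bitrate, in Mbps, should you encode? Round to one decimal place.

2.6 Mbps

Budget: 280 MB = 2240.0 Mb.
Stream payload after overhead: 2240.0 / 1.04 = 2153.8 Mb.
12 min = 720 s
Total bitrate budget: 2153.8 Mb / 720 s = 2.991 Mbps.
Audio total: 104 + 256 = 360 kbps = 0.360 Mbps.
Video: 2.991 − 0.360 = 2.631 Mbps.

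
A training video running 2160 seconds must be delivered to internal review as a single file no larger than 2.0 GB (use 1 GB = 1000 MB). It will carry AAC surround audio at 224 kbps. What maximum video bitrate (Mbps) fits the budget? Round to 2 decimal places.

Budget: 2.0 GB = 16000.0 Mb.
Total bitrate budget: 16000.0 Mb / 2160 s = 7.407 Mbps.
Audio: 224 kbps = 0.224 Mbps.
Video: 7.407 − 0.224 = 7.183 Mbps.

7.18 Mbps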